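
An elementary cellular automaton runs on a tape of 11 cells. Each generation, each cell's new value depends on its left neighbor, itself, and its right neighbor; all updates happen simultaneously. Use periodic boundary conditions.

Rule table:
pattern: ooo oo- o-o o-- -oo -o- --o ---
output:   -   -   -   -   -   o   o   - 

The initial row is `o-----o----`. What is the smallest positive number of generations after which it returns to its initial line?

o----oo---o
----o----o-
---oo---oo-
--o----o---
-oo---oo---
o----o-----
o---oo----o
---o-----o-
--oo----oo-
-o-----o---
oo----oo---
-----o----o
----oo---oo
---o----o--
--oo---oo--
-o----o----
oo---oo----
----o-----o
---oo----oo
--o-----o--
-oo----oo--
o-----o----

22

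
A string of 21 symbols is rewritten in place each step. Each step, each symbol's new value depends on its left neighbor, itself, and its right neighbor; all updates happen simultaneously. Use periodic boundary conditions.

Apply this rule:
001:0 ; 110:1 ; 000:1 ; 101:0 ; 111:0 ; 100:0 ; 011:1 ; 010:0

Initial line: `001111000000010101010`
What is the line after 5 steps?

001100000100010101010

101001011111000000000
000000010001011111110
111111000100010000010
100001010001000111000
001100000100010101010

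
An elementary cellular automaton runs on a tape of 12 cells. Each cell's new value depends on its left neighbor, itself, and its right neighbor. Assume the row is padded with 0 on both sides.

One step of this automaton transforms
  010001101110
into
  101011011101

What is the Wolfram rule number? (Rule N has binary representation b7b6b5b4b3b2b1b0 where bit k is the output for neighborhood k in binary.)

186

position 9: 111 → 1  (bit 7 = 1)
position 6: 110 → 0  (bit 6 = 0)
position 7: 101 → 1  (bit 5 = 1)
position 2: 100 → 1  (bit 4 = 1)
position 5: 011 → 1  (bit 3 = 1)
position 1: 010 → 0  (bit 2 = 0)
position 0: 001 → 1  (bit 1 = 1)
position 3: 000 → 0  (bit 0 = 0)
bits b7..b0 = 10111010 = 186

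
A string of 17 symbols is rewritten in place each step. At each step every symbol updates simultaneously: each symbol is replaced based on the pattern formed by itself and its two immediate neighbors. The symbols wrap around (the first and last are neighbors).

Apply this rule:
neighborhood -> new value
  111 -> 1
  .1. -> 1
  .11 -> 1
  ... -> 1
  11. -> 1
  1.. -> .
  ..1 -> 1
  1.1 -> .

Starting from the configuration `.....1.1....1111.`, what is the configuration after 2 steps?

111111.1.1111111.

111111.1.1111111.
111111.1.1111111.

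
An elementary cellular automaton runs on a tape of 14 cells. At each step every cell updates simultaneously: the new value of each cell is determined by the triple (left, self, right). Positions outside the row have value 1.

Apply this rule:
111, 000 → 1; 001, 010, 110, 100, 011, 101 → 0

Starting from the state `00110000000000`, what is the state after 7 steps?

01100111111100

step 1: 00000111111110
step 2: 01110011111100
step 3: 00100001111000
step 4: 00001100110010
step 5: 01100000000000
step 6: 00001111111110
step 7: 01100111111100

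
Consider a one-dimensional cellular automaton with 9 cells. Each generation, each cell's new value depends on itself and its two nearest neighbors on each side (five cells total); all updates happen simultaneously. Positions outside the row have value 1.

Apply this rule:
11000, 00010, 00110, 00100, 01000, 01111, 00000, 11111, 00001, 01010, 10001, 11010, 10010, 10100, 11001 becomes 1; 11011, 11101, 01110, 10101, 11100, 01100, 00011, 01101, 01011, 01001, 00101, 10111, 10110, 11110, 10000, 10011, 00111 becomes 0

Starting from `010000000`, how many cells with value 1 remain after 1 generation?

generation 1: 111011110
count of 1: 7

7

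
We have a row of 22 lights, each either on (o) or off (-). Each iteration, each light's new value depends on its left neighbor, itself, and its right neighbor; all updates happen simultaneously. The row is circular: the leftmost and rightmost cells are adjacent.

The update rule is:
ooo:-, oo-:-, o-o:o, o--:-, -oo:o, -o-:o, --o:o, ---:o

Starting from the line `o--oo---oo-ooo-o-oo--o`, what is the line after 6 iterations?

-oo--oo--oo--oo--oo---

iteration 1: --oo--ooo-oo--oooo--oo
iteration 2: -oo--oo--oo--oo----oo-
iteration 3: oo--oo--oo--oo--oooo--
iteration 4: o--oo--oo--oo--oo----o
iteration 5: --oo--oo--oo--oo--oooo
iteration 6: -oo--oo--oo--oo--oo---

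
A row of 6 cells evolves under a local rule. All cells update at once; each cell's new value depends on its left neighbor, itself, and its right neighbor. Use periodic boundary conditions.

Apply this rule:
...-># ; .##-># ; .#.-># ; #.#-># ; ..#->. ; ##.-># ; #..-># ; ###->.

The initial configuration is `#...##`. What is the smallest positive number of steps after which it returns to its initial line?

step 1: ###.#.
step 2: #.####
step 3: ###...
step 4: #.###.
step 5: ###.##
step 6: ..###.
step 7: #.#.##
step 8: #####.
step 9: #...##

9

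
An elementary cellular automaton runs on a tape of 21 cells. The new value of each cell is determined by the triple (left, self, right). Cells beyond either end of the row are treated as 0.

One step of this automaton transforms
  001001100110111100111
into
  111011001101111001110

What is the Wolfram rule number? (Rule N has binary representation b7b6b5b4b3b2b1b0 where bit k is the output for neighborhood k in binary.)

175

position 13: 111 → 1  (bit 7 = 1)
position 6: 110 → 0  (bit 6 = 0)
position 11: 101 → 1  (bit 5 = 1)
position 3: 100 → 0  (bit 4 = 0)
position 5: 011 → 1  (bit 3 = 1)
position 2: 010 → 1  (bit 2 = 1)
position 1: 001 → 1  (bit 1 = 1)
position 0: 000 → 1  (bit 0 = 1)
bits b7..b0 = 10101111 = 175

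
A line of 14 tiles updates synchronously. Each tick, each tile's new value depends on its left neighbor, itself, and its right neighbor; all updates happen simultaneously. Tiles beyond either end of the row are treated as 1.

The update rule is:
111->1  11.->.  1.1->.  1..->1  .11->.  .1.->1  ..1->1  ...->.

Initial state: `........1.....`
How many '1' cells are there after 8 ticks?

1......111...1
.1....1.1.1.1.
.11..11.1.1.1.
...11...1.1.1.
1.1..1.11.1.1.
..1111....1.1.
11.11.1..11.1.
1.....111...1.
count of 1: 5

5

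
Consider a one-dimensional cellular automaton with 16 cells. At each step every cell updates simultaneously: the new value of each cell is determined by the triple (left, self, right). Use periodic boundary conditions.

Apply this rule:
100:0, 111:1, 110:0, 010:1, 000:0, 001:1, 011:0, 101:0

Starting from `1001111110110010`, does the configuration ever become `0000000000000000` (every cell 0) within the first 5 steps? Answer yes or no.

no

1010111100000110
1010011000001000
1010100000011001
0010100000100010
0110100001100110
step 5 is 0110100001100110, still not uniform 0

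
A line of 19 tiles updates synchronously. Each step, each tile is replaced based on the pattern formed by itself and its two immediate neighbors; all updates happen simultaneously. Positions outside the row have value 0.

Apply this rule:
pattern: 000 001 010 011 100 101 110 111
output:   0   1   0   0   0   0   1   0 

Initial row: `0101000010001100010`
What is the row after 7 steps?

1000000100010100100
0000001000100001000
0000010001000010000
0000100010000100000
0001000100001000000
0010001000010000000
0100010000100000000

0100010000100000000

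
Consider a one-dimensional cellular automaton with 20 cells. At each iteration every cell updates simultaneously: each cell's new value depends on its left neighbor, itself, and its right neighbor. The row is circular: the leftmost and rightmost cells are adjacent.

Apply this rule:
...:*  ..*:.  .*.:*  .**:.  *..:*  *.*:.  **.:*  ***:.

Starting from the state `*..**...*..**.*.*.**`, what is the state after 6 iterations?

..*..**.*.*.***..**.

**..***.**..*.*.*...
.**...*..**.*.*.***.
..***.**..*.*.*...**
*...*..**.*.*.***..*
***.**..*.*.*...**..
..*..**.*.*.***..**.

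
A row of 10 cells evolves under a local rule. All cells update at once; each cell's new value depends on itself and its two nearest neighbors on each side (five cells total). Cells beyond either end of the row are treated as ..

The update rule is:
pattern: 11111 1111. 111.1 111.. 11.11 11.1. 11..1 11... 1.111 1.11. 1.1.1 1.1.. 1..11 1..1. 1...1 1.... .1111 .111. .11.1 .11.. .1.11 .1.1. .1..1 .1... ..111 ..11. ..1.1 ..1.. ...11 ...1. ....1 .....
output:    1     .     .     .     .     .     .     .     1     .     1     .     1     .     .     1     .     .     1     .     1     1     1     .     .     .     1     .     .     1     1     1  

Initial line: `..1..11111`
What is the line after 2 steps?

.1.......1

11.11..1..
.1.......1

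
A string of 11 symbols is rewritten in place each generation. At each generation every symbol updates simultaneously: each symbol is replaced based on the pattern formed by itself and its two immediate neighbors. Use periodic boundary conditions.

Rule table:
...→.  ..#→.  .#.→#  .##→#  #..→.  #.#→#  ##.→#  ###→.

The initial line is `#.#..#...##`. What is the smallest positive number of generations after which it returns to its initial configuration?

generation 1: ###..#...#.
generation 2: #.#..#...##

2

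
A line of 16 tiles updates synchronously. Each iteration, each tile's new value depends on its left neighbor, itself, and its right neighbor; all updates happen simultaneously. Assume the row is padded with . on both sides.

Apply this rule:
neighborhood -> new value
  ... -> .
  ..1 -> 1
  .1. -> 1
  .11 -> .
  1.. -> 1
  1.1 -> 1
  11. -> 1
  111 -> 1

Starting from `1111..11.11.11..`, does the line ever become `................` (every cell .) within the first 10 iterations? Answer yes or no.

.11111.11.11.11.
1.11111.11.11.11
11.11111.11.11.1
.11.11111.11.111
1.11.11111.11.11
11.11.11111.11.1
.11.11.11111.111
1.11.11.11111.11
11.11.11.11111.1
.11.11.11.111111
iteration 10 is .11.11.11.111111, still not uniform .

no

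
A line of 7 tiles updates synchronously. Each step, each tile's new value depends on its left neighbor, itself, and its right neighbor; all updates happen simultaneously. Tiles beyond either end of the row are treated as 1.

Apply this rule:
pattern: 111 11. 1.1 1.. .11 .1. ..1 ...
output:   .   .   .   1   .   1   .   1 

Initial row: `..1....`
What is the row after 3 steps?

1.1111.
.......
111111.

111111.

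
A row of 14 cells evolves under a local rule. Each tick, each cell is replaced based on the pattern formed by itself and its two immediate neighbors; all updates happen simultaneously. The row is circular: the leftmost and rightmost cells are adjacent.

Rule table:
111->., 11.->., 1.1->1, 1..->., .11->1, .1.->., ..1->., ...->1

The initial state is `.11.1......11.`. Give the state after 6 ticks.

.1.1..1111.1..
..1...1...1..1
....1...1.....
111...1...1111
....1...1.1...
111...1..1..11

111...1..1..11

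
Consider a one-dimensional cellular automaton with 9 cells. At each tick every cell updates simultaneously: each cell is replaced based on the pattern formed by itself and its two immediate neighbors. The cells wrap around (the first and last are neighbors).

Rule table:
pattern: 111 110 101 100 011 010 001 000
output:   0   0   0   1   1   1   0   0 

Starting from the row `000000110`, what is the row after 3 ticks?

010000101

tick 1: 000000101
tick 2: 100000101
tick 3: 010000101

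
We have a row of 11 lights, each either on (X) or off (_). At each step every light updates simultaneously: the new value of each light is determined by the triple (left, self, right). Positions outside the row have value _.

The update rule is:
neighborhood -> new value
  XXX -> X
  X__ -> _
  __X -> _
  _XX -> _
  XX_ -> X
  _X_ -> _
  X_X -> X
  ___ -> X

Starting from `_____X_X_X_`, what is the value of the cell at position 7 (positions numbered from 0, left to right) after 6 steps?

_

XXXX__X_X__
_XXX___X__X
__XX_X_____
X__XX__XXXX
____X___XXX
XXX___X__XX
position 7 holds _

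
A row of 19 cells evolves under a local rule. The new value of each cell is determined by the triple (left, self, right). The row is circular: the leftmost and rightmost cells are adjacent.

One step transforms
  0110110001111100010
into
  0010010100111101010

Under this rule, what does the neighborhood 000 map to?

1

At position 7 the neighborhood is 000; the next row has 1 there.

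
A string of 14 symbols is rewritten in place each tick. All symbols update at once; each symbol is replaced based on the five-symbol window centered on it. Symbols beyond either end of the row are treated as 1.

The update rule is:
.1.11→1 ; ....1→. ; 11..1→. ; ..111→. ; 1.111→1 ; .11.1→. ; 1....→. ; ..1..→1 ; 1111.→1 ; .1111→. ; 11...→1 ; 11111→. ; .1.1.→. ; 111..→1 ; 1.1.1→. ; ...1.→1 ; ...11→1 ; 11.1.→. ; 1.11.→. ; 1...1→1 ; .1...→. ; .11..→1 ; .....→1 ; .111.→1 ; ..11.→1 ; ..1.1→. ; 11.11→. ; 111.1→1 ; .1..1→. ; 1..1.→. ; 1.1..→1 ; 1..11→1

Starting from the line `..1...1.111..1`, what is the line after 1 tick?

..1.11.1111.1.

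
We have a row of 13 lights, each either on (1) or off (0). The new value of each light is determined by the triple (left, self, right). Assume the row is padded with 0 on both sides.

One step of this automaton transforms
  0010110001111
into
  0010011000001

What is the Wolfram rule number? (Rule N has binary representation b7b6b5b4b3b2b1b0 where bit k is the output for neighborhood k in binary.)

84

position 10: 111 → 0  (bit 7 = 0)
position 5: 110 → 1  (bit 6 = 1)
position 3: 101 → 0  (bit 5 = 0)
position 6: 100 → 1  (bit 4 = 1)
position 4: 011 → 0  (bit 3 = 0)
position 2: 010 → 1  (bit 2 = 1)
position 1: 001 → 0  (bit 1 = 0)
position 0: 000 → 0  (bit 0 = 0)
bits b7..b0 = 01010100 = 84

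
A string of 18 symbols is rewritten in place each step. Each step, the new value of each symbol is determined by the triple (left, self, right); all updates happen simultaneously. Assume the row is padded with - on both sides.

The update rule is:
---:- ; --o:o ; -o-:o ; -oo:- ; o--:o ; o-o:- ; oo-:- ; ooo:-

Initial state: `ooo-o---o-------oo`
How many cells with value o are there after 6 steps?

----oo-ooo-----o--
---o------o---ooo-
--ooo----ooo-o---o
-o---o--o----oo-oo
ooo-oooooo--o-----
----------oooo----
count of o: 4

4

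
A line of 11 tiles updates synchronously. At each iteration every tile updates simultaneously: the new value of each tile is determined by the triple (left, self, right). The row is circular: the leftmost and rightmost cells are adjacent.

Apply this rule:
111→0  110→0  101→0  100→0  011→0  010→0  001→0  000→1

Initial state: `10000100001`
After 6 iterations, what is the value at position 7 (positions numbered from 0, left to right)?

iteration 1: 00110001100
iteration 2: 10000100001  (repeats iteration 0; period 2)
iteration 6: 10000100001
position 7 holds 0

0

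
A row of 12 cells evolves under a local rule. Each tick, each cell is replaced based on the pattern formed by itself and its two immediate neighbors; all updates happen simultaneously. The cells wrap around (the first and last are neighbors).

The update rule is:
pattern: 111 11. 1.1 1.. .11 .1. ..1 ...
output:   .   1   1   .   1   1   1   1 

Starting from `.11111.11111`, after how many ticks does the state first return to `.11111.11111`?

9

tick 1: 11...111...1
tick 2: .1.111.1.111
tick 3: 1111.11111.1
tick 4: ...111...111
tick 5: .111.1.111.1
tick 6: 11.11111.111
tick 7: .111...111..
tick 8: 11.1.111.1.1
tick 9: .11111.11111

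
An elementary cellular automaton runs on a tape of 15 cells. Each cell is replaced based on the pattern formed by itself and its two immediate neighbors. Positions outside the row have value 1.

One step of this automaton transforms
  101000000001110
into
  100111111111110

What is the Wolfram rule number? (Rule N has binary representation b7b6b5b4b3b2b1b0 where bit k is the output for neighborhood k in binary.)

position 12: 111 → 1  (bit 7 = 1)
position 0: 110 → 1  (bit 6 = 1)
position 1: 101 → 0  (bit 5 = 0)
position 3: 100 → 1  (bit 4 = 1)
position 11: 011 → 1  (bit 3 = 1)
position 2: 010 → 0  (bit 2 = 0)
position 10: 001 → 1  (bit 1 = 1)
position 4: 000 → 1  (bit 0 = 1)
bits b7..b0 = 11011011 = 219

219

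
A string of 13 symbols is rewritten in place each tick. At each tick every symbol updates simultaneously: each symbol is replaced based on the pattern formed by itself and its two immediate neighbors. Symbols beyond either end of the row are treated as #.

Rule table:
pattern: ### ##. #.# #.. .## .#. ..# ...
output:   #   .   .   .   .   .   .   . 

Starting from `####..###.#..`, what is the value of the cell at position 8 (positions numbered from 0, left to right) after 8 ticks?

tick 1: ###....#.....
tick 2: ##...........
tick 3: #............
tick 4: .............
tick 5: .............  (fixed point — unchanged through tick 8)
position 8 holds .

.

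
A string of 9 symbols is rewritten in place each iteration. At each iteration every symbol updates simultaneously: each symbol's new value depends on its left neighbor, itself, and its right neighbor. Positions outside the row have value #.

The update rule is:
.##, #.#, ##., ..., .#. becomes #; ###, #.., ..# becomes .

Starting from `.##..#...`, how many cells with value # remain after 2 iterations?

###..#.#.
..#..####
count of #: 5

5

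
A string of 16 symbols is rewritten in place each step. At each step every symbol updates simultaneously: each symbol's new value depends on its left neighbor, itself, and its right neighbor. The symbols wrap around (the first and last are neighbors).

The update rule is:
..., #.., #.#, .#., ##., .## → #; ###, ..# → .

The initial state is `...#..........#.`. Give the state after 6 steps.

##.##########.##
.###........###.
.#.########.#.##
####......######
...######.#.....
##.#....########

##.#....########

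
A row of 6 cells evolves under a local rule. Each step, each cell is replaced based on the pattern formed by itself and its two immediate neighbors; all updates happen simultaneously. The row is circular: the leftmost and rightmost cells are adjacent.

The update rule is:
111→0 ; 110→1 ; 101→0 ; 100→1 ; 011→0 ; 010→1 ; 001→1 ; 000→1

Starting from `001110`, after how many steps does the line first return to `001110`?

step 1: 110011
step 2: 011100
step 3: 100111
step 4: 111000
step 5: 001111
step 6: 110001
step 7: 011110
step 8: 100011
step 9: 111100
step 10: 000111
step 11: 111001
step 12: 001110

12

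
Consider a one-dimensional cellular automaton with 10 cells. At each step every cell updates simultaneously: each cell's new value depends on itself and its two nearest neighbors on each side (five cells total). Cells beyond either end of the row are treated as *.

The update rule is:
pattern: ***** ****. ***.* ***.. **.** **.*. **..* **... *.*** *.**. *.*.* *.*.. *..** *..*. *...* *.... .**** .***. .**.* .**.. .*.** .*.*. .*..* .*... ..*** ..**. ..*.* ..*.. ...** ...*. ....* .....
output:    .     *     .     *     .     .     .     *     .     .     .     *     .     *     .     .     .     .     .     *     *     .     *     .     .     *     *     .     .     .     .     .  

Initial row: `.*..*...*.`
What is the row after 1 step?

.***....**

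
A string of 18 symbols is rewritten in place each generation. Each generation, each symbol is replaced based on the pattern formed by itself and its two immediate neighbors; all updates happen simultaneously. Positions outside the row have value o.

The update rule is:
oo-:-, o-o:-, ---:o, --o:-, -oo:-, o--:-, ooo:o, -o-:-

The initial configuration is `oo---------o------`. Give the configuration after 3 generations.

o--ooooooo---oooo-
----ooooo--o--oo--
-oo--ooo----------

-oo--ooo----------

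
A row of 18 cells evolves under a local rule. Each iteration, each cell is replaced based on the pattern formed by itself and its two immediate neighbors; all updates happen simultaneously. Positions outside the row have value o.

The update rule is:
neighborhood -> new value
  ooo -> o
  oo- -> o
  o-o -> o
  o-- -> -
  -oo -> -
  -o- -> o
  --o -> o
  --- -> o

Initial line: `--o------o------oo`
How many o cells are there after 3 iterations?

iteration 1: -oo-oooooo-ooooo-o
iteration 2: o-oo-oooooo-ooooo-
iteration 3: oo-oo-oooooo-ooooo
count of o: 15

15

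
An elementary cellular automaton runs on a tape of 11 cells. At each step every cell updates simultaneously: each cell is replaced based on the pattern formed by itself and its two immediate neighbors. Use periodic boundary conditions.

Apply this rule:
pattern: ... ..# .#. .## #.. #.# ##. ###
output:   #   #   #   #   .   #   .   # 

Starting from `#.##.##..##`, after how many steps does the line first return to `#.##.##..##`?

11

step 1: .##.##..###
step 2: ##.##..###.
step 3: #.##..###.#
step 4: .##..###.##
step 5: ##..###.##.
step 6: #..###.##.#
step 7: ..###.##.##
step 8: .###.##.##.
step 9: ###.##.##..
step 10: ##.##.##..#
step 11: #.##.##..##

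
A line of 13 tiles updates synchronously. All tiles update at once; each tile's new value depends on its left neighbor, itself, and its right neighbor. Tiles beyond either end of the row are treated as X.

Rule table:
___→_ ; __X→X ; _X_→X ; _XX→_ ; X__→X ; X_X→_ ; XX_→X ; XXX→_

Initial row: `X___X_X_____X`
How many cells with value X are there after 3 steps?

XX_XX_XX___X_
_X__X__XX_XX_
_XXXXXX_X__X_
count of X: 8

8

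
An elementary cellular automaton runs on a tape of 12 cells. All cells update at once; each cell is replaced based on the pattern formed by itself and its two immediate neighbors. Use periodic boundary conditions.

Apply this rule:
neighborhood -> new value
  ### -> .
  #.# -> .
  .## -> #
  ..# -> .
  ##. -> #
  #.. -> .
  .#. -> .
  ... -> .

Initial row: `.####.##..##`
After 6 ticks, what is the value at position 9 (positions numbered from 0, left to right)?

.

tick 1: .#..#.##..##
tick 2: ......##..##
tick 3: ......##..##  (fixed point — unchanged through tick 6)
position 9 holds .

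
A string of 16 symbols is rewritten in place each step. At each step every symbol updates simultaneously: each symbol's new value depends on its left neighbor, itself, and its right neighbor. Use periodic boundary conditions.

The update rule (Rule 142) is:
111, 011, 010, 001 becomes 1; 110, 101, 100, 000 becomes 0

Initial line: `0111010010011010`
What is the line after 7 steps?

1110010110110010
1100110100100110
1001100101101100
1011001101001001
0010011001011011
0110110011010010
1100100110010110

1100100110010110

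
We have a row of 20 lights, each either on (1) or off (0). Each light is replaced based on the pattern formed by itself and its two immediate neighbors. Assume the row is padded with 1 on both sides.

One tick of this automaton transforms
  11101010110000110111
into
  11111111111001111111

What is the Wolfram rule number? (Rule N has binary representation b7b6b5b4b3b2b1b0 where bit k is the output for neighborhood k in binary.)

position 0: 111 → 1  (bit 7 = 1)
position 2: 110 → 1  (bit 6 = 1)
position 3: 101 → 1  (bit 5 = 1)
position 10: 100 → 1  (bit 4 = 1)
position 8: 011 → 1  (bit 3 = 1)
position 4: 010 → 1  (bit 2 = 1)
position 13: 001 → 1  (bit 1 = 1)
position 11: 000 → 0  (bit 0 = 0)
bits b7..b0 = 11111110 = 254

254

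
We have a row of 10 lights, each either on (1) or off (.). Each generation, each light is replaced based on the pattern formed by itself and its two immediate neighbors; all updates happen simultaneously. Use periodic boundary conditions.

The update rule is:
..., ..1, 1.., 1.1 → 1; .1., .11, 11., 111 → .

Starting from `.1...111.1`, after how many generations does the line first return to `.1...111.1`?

1.111...1.
.1...111.1

2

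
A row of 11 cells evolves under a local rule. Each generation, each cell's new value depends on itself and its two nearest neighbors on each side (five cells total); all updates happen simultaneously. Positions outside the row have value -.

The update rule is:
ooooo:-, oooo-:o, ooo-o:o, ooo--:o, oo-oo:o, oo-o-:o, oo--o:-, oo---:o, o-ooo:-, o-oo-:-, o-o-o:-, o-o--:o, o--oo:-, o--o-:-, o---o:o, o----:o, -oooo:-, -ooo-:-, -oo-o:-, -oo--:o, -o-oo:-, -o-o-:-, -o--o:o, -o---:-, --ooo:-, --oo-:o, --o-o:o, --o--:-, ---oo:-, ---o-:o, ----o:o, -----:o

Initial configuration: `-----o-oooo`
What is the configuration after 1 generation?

oooooo---oo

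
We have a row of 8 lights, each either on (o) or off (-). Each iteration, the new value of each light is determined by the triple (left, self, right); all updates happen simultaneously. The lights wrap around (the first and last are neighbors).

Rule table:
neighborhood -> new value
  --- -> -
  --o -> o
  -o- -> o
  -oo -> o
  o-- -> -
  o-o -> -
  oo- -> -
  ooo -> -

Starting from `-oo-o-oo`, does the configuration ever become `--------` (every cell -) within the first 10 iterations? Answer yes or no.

-o--o-o-
oo-oo-o-
o--o--o-
o-oo-oo-
o-o--o--
o-o-oo-o
--o-o--o
-oo-o-oo  (repeats iteration 0; period 8)
iteration 10: oo-oo-o-
iteration 10 is oo-oo-o-, still not uniform -

no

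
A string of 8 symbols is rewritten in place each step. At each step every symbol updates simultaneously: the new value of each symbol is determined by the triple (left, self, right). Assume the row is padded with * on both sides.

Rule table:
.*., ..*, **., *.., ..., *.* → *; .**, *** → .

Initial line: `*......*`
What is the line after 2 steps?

*******.
......**

......**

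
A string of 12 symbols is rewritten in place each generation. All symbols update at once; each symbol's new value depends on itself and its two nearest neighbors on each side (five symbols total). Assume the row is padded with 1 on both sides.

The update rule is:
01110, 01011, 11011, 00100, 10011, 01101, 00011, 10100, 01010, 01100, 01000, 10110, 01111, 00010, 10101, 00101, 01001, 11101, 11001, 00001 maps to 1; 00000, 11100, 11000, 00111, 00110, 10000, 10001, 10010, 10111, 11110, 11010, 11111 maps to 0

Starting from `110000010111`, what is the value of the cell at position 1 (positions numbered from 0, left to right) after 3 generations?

generation 1: 000001111010
generation 2: 000110101011
generation 3: 001010111101
position 1 holds 0

0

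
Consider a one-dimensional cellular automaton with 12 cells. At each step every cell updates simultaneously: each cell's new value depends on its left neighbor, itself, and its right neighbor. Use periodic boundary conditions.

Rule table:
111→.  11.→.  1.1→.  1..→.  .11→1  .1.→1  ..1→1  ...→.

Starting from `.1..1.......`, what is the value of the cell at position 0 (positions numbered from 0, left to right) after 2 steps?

step 1: 11.11.......
step 2: 1..1.......1
position 0 holds 1

1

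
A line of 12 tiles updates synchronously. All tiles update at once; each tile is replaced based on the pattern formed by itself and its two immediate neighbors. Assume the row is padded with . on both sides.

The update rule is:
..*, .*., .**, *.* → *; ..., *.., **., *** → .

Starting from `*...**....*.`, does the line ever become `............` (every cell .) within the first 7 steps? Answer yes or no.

no

*..**....**.
*.**....**..
***....**...
*.....**....
*....**.....
*...**......
*..**.......
step 7 is *..**......., still not uniform .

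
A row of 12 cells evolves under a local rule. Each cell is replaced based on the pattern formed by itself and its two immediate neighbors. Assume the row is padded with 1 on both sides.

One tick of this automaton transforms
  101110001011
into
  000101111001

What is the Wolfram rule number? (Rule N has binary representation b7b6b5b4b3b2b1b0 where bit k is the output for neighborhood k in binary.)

151

position 3: 111 → 1  (bit 7 = 1)
position 0: 110 → 0  (bit 6 = 0)
position 1: 101 → 0  (bit 5 = 0)
position 5: 100 → 1  (bit 4 = 1)
position 2: 011 → 0  (bit 3 = 0)
position 8: 010 → 1  (bit 2 = 1)
position 7: 001 → 1  (bit 1 = 1)
position 6: 000 → 1  (bit 0 = 1)
bits b7..b0 = 10010111 = 151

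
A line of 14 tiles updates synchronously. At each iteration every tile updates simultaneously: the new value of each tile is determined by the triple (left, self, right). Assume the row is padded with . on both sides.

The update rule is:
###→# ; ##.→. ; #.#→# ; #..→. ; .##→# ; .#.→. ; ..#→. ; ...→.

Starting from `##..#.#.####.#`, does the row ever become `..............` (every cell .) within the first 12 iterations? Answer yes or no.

#....#.####.#.
......####.#..
......###.#...
......##.#....
......#.#.....
.......#......
..............
all cells are . at iteration 7

yes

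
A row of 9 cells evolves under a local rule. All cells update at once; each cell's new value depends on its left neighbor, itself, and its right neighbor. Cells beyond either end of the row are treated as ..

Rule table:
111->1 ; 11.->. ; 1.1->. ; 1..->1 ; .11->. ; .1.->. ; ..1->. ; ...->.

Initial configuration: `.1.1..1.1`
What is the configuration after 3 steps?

......1..

....1....
.....1...
......1..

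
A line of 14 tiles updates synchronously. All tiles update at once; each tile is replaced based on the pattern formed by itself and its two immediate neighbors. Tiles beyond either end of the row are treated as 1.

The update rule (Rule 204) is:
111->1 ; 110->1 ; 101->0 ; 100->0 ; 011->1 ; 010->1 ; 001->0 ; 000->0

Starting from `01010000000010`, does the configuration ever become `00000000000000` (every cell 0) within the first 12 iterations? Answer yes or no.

iteration 1: 01010000000010  (fixed point — unchanged through iteration 12)
iteration 12 is 01010000000010, still not uniform 0

no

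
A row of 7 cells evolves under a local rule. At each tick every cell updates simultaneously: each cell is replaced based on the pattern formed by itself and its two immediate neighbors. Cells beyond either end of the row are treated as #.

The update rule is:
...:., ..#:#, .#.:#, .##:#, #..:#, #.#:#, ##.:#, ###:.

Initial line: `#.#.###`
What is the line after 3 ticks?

#####..
....###
#..##..

#..##..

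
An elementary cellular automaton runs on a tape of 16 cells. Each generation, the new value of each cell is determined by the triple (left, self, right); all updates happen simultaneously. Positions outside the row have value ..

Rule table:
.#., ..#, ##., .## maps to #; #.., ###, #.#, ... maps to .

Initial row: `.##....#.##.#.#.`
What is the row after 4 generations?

#.#.##.#.##.#.#.

generation 1: ###...##.##.#.#.
generation 2: #.#..###.##.#.#.
generation 3: #.#.##.#.##.#.#.
generation 4: #.#.##.#.##.#.#.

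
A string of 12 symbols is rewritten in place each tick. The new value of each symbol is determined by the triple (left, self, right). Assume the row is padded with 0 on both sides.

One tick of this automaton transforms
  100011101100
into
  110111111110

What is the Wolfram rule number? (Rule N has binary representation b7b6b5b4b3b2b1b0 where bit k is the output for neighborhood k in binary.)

position 5: 111 → 1  (bit 7 = 1)
position 6: 110 → 1  (bit 6 = 1)
position 7: 101 → 1  (bit 5 = 1)
position 1: 100 → 1  (bit 4 = 1)
position 4: 011 → 1  (bit 3 = 1)
position 0: 010 → 1  (bit 2 = 1)
position 3: 001 → 1  (bit 1 = 1)
position 2: 000 → 0  (bit 0 = 0)
bits b7..b0 = 11111110 = 254

254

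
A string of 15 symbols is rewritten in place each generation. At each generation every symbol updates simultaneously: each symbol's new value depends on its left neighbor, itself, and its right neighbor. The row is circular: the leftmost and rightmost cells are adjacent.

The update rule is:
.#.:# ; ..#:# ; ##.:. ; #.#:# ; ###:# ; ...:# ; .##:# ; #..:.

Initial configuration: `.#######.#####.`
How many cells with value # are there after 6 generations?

#######.#####..
######.#####..#
#####.#####..##
####.#####..###
###.#####..####
##.#####..#####
count of #: 12

12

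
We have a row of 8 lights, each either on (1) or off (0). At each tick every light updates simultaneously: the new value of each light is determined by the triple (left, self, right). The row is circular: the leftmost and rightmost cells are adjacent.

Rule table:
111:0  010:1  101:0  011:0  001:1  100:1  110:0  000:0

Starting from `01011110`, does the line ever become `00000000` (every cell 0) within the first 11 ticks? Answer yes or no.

11000001
00100010
01110111
00000000
all cells are 0 at tick 4

yes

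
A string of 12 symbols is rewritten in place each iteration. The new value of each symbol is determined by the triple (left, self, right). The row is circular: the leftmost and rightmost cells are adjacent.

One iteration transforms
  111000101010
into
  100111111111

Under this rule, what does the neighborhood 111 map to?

0

At position 1 the neighborhood is 111; the next row has 0 there.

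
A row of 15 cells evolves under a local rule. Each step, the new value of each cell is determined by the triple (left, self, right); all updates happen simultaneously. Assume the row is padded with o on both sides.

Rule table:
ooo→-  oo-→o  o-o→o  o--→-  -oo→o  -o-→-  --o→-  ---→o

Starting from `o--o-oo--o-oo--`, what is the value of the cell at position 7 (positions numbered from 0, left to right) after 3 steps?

o

o---ooo---ooo--
o-o-o-o-o-o-o--
oo-o-o-o-o-o---
position 7 holds o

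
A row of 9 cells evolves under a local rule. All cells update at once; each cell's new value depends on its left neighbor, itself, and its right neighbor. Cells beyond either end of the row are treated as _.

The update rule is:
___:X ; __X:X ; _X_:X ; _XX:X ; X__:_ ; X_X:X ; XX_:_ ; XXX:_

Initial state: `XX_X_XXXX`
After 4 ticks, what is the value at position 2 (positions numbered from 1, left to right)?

X_XXXX___
XXX____XX
X___XXXX_
X_XXX____
position 2 holds _

_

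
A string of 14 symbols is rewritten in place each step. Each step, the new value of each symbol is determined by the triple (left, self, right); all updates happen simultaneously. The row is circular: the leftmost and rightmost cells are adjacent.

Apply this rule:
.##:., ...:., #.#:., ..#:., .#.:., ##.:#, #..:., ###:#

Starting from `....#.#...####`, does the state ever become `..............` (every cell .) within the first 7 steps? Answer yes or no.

step 1: ...........###
step 2: ............##
step 3: .............#
step 4: ..............
all cells are . at step 4

yes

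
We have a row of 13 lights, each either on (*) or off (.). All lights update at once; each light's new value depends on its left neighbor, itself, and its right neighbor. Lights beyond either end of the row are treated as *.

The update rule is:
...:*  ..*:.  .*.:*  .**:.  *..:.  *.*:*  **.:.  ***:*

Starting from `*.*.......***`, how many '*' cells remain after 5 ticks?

7

.**.*****..**
*..*.***....*
...**.*..**..
.*...**......
**.*....****.
count of *: 7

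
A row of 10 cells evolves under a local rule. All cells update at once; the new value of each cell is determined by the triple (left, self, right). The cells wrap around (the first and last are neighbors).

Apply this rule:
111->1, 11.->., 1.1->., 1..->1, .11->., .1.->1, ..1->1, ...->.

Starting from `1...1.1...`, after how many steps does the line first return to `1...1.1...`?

6

11.11.11.1
1.........
11.......1
1.1.....1.
1.11...11.
1...1.1...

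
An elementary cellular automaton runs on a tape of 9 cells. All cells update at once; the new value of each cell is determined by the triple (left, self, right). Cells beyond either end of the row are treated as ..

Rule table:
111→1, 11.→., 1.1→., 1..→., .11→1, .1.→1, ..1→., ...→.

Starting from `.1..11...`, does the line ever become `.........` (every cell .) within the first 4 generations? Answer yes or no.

.1..1....
.1..1....  (fixed point — unchanged through generation 4)
generation 4 is .1..1...., still not uniform .

no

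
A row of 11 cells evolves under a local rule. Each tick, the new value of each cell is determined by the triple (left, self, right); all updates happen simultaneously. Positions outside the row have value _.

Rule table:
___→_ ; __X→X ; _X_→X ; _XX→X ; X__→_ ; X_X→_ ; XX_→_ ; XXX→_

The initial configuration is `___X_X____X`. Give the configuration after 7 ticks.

X_X_XX_____

__XX_X___XX
_XX__X__XX_
XX__XX_XX__
X__XX__X___
X_XX__XX___
X_X__XX____
X_X_XX_____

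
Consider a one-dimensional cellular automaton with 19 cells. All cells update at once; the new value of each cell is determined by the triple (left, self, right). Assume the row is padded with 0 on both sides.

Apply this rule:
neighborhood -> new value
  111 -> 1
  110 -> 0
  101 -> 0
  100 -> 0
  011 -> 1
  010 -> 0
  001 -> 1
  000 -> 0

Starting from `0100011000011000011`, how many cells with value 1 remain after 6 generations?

5

generation 1: 1000110000110000110
generation 2: 0001100001100001100
generation 3: 0011000011000011000
generation 4: 0110000110000110000
generation 5: 1100001100001100000
generation 6: 1000011000011000000
count of 1: 5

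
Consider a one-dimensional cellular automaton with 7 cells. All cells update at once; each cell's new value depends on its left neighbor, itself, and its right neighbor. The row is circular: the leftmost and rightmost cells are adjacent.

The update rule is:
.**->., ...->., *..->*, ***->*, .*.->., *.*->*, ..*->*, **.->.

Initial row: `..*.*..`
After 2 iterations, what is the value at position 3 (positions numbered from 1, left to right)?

*

.*.*.*.
*.*.*.*
position 3 holds *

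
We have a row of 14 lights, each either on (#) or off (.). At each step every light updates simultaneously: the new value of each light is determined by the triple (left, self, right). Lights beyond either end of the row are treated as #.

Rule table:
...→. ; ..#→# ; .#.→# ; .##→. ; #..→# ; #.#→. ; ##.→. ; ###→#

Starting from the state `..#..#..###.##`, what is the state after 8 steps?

########.#...#
#######..##.#.
######.##...#.
#####....#.##.
####.#..##....
###..###..#..#
##.##.#.#####.
#.....#..###..

#.....#..###..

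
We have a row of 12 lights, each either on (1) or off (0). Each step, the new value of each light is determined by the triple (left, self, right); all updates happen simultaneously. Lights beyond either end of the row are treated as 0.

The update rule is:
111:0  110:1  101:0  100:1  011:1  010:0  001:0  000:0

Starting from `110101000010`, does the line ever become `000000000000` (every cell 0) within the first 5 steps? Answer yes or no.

110000100001
111000010000
101100001000
001110000100
001011000010
step 5 is 001011000010, still not uniform 0

no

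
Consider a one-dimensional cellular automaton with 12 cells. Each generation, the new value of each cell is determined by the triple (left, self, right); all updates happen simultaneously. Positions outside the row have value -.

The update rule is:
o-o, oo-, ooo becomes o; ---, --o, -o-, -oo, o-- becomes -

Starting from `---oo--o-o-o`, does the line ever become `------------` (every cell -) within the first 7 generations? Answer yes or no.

yes

----o---o-o-
---------o--
------------
all cells are - at generation 3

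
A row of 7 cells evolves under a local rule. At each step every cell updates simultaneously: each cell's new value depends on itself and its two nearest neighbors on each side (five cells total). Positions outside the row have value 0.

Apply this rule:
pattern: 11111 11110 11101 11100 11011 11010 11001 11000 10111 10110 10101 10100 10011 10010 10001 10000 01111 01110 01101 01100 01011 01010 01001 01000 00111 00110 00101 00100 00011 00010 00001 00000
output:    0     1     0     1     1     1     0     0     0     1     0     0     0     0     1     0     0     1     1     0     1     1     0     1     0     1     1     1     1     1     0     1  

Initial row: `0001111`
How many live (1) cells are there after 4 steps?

1010011
1100010
1001111
1000011
count of 1: 3

3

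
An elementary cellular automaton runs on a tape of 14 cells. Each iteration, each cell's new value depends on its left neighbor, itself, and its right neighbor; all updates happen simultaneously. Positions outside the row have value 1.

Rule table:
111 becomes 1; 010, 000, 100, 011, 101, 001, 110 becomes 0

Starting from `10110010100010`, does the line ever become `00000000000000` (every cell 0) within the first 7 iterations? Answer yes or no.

00000000000000
all cells are 0 at iteration 1

yes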